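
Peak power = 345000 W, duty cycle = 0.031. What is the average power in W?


P_avg = 345000 * 0.031 = 10695.0 W

10695.0 W


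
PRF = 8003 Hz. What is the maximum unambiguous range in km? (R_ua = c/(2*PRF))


R_ua = 3e8 / (2 * 8003) = 18743.0 m = 18.7 km

18.7 km


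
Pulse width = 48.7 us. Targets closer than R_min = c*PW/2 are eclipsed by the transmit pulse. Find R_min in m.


R_min = 3e8 * 48.7e-6 / 2 = 7305.0 m

7305.0 m


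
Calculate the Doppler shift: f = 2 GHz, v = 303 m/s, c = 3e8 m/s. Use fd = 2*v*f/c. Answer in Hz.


fd = 2 * 303 * 2000000000.0 / 3e8 = 4040.0 Hz

4040.0 Hz


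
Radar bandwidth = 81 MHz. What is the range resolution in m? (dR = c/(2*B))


dR = 3e8 / (2 * 81000000.0) = 1.85 m

1.85 m


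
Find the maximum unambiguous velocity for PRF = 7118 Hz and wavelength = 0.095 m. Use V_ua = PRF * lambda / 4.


V_ua = 7118 * 0.095 / 4 = 169.1 m/s

169.1 m/s


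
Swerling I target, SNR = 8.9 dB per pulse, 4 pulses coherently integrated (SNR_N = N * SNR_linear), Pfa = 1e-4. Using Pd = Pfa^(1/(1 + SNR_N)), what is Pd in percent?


SNR_lin = 10^(8.9/10) = 7.76247
SNR_N = 4 * 7.76247 = 31.04988
1/(1 + SNR_N) = 1/32.04988 = 0.0312014
Pd = (1e-4)^0.0312014 = 0.75023
Pd = 75.0%

75.0%


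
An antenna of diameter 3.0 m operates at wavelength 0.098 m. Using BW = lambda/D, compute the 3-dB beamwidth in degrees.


BW_rad = 0.098 / 3.0 = 0.032667
BW_deg = 1.87 degrees

1.87 degrees


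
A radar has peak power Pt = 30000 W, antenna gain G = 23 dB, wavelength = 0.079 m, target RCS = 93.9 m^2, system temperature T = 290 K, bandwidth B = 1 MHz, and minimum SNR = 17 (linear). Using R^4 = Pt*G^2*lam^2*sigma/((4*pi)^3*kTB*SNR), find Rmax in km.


G_lin = 10^(23/10) = 199.526231
R^4 = 30000 * 199.526231^2 * 0.079^2 * 93.9 / ((4*pi)^3 * 1.38e-23 * 290 * 1000000.0 * 17)
R^4 = 5.18424e18 m^4
R_max = (5.18424e18)^(1/4) = 47716.8 m = 47.7 km

47.7 km


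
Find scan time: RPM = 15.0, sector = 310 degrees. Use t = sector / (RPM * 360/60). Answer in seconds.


t = 310 / (15.0 * 360) * 60 = 3.44 s

3.44 s


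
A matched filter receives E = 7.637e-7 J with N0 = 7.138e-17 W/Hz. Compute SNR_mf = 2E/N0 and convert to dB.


SNR_lin = 2 * 7.637e-7 / 7.138e-17 = 2.14e10
SNR_dB = 10*log10(2.14e10) = 103.3 dB

103.3 dB


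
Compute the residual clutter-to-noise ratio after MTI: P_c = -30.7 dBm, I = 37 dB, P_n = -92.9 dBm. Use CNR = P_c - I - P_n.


CNR = -30.7 - 37 - (-92.9) = 25.2 dB

25.2 dB


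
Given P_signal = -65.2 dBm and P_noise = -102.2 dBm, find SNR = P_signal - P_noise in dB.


SNR = -65.2 - (-102.2) = 37.0 dB

37.0 dB


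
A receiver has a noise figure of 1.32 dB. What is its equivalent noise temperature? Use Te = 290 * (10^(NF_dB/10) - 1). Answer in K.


NF_lin = 10^(1.32/10) = 1.355189
Te = 290 * (1.355189 - 1) = 103.0 K

103.0 K


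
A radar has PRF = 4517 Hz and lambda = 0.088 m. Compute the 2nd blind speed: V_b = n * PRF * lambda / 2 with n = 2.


V_blind = 2 * 4517 * 0.088 / 2 = 397.5 m/s

397.5 m/s


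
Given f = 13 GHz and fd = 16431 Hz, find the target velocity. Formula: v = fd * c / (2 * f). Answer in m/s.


v = 16431 * 3e8 / (2 * 13000000000.0) = 189.6 m/s

189.6 m/s


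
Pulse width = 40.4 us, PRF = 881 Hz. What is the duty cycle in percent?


DC = 40.4e-6 * 881 * 100 = 3.56%

3.56%


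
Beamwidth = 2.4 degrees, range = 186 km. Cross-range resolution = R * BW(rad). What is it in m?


BW_rad = 0.041887902
CR = 186000 * 0.041887902 = 7791.1 m

7791.1 m


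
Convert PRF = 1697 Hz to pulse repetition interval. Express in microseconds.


PRI = 1/1697 = 0.0005892752 s = 589.3 us

589.3 us


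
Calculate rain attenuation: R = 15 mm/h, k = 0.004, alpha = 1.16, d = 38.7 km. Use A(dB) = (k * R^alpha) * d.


gamma = 0.004 * 15^1.16 = 0.092539 dB/km
A = 0.092539 * 38.7 = 3.58 dB

3.58 dB


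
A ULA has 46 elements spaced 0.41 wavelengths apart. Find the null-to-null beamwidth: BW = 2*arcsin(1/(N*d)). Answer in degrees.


1/(N*d) = 1/(46*0.41) = 0.053022
BW = 2*arcsin(0.053022) = 6.1 degrees

6.1 degrees


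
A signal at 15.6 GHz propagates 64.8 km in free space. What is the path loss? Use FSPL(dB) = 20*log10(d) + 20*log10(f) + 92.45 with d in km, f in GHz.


20*log10(64.8) = 36.23
20*log10(15.6) = 23.86
FSPL = 152.5 dB

152.5 dB


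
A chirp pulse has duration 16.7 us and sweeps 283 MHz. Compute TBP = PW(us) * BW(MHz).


TBP = 16.7 * 283 = 4726.1

4726.1


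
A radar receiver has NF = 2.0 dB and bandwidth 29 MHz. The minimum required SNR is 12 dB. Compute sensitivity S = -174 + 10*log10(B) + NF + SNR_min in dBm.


10*log10(29000000.0) = 74.62
S = -174 + 74.62 + 2.0 + 12 = -85.4 dBm

-85.4 dBm


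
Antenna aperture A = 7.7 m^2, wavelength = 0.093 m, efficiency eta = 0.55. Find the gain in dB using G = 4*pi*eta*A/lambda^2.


G_linear = 4*pi*0.55*7.7/0.093^2 = 6153.15
G_dB = 10*log10(6153.15) = 37.9 dB

37.9 dB


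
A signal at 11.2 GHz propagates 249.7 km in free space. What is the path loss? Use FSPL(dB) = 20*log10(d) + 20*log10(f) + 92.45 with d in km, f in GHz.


20*log10(249.7) = 47.95
20*log10(11.2) = 20.98
FSPL = 161.4 dB

161.4 dB


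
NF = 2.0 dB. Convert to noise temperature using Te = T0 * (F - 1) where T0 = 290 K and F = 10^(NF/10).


NF_lin = 10^(2.0/10) = 1.584893
Te = 290 * (1.584893 - 1) = 169.6 K

169.6 K


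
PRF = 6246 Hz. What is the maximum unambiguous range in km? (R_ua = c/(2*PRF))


R_ua = 3e8 / (2 * 6246) = 24015.4 m = 24.0 km

24.0 km


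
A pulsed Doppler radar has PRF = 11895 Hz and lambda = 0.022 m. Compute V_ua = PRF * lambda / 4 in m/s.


V_ua = 11895 * 0.022 / 4 = 65.4 m/s

65.4 m/s


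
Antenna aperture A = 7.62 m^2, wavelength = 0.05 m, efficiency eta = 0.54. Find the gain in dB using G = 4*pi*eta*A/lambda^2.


G_linear = 4*pi*0.54*7.62/0.05^2 = 20683.24
G_dB = 10*log10(20683.24) = 43.2 dB

43.2 dB


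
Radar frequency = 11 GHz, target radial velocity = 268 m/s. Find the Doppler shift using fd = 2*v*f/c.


fd = 2 * 268 * 11000000000.0 / 3e8 = 19653.3 Hz

19653.3 Hz


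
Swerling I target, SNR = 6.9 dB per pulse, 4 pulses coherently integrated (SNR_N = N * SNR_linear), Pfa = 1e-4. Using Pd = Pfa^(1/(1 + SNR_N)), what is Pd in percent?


SNR_lin = 10^(6.9/10) = 4.89779
SNR_N = 4 * 4.89779 = 19.59116
1/(1 + SNR_N) = 1/20.59116 = 0.0485645
Pd = (1e-4)^0.0485645 = 0.63935
Pd = 63.9%

63.9%


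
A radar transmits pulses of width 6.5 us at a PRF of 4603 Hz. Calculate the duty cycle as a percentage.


DC = 6.5e-6 * 4603 * 100 = 2.99%

2.99%


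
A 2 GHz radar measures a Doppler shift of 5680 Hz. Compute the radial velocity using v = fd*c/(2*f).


v = 5680 * 3e8 / (2 * 2000000000.0) = 426.0 m/s

426.0 m/s


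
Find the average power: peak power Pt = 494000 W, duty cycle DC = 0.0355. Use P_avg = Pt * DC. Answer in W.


P_avg = 494000 * 0.0355 = 17537.0 W

17537.0 W


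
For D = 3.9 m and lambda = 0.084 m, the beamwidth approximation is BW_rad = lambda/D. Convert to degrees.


BW_rad = 0.084 / 3.9 = 0.021538
BW_deg = 1.23 degrees

1.23 degrees


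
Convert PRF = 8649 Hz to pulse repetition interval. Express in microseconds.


PRI = 1/8649 = 0.0001156203 s = 115.6 us

115.6 us


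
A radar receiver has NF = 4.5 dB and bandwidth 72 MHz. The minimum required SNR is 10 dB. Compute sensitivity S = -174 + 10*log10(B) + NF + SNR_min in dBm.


10*log10(72000000.0) = 78.57
S = -174 + 78.57 + 4.5 + 10 = -80.9 dBm

-80.9 dBm


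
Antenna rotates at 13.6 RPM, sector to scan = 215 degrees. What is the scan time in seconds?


t = 215 / (13.6 * 360) * 60 = 2.63 s

2.63 s


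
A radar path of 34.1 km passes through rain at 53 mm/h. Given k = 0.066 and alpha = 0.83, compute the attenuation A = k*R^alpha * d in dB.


gamma = 0.066 * 53^0.83 = 1.781119 dB/km
A = 1.781119 * 34.1 = 60.74 dB

60.74 dB


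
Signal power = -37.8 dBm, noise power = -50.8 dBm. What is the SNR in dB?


SNR = -37.8 - (-50.8) = 13.0 dB

13.0 dB


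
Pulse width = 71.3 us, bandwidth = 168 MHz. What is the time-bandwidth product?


TBP = 71.3 * 168 = 11978.4

11978.4


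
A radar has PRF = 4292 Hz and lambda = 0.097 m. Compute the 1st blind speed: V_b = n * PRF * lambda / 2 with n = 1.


V_blind = 1 * 4292 * 0.097 / 2 = 208.2 m/s

208.2 m/s


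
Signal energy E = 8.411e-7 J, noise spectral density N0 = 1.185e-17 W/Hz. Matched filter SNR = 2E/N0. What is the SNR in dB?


SNR_lin = 2 * 8.411e-7 / 1.185e-17 = 1.42e11
SNR_dB = 10*log10(1.42e11) = 111.5 dB

111.5 dB


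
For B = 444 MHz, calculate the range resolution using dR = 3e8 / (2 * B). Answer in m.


dR = 3e8 / (2 * 444000000.0) = 0.34 m

0.34 m


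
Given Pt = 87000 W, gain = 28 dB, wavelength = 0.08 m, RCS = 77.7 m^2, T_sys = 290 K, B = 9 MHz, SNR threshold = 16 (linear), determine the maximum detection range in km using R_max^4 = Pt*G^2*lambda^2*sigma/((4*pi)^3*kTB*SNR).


G_lin = 10^(28/10) = 630.957344
R^4 = 87000 * 630.957344^2 * 0.08^2 * 77.7 / ((4*pi)^3 * 1.38e-23 * 290 * 9000000.0 * 16)
R^4 = 1.50609e19 m^4
R_max = (1.50609e19)^(1/4) = 62296.4 m = 62.3 km

62.3 km


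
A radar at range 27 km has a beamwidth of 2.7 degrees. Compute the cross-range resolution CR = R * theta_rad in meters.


BW_rad = 0.04712389
CR = 27000 * 0.04712389 = 1272.3 m

1272.3 m


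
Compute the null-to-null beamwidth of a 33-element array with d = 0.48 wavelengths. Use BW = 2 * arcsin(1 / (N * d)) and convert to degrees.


1/(N*d) = 1/(33*0.48) = 0.063131
BW = 2*arcsin(0.063131) = 7.2 degrees

7.2 degrees


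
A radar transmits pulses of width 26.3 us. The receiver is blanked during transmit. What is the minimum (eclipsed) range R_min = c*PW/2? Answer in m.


R_min = 3e8 * 26.3e-6 / 2 = 3945.0 m

3945.0 m


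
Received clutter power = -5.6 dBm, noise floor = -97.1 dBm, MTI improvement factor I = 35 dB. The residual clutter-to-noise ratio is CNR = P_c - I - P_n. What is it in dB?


CNR = -5.6 - 35 - (-97.1) = 56.5 dB

56.5 dB


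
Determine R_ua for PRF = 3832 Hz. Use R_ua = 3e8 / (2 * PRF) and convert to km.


R_ua = 3e8 / (2 * 3832) = 39144.1 m = 39.1 km

39.1 km


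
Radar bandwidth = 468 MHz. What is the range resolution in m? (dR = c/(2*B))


dR = 3e8 / (2 * 468000000.0) = 0.32 m

0.32 m


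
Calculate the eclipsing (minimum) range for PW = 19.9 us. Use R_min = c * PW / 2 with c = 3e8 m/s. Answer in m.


R_min = 3e8 * 19.9e-6 / 2 = 2985.0 m

2985.0 m


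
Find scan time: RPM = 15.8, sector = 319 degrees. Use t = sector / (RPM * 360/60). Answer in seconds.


t = 319 / (15.8 * 360) * 60 = 3.36 s

3.36 s


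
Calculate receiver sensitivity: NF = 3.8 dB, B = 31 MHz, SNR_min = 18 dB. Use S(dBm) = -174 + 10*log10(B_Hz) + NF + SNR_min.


10*log10(31000000.0) = 74.91
S = -174 + 74.91 + 3.8 + 18 = -77.3 dBm

-77.3 dBm


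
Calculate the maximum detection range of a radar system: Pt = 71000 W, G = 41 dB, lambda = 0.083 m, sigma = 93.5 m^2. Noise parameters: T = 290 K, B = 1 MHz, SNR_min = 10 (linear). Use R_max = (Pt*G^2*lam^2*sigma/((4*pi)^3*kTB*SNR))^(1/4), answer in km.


G_lin = 10^(41/10) = 12589.254118
R^4 = 71000 * 12589.254118^2 * 0.083^2 * 93.5 / ((4*pi)^3 * 1.38e-23 * 290 * 1000000.0 * 10)
R^4 = 9.12682e22 m^4
R_max = (9.12682e22)^(1/4) = 549641.9 m = 549.6 km

549.6 km


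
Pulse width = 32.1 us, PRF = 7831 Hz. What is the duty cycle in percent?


DC = 32.1e-6 * 7831 * 100 = 25.14%

25.14%


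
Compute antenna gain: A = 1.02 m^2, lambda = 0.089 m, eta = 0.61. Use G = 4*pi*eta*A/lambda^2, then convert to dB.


G_linear = 4*pi*0.61*1.02/0.089^2 = 987.1
G_dB = 10*log10(987.1) = 29.9 dB

29.9 dB


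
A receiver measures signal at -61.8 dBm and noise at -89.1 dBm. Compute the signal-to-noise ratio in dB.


SNR = -61.8 - (-89.1) = 27.3 dB

27.3 dB


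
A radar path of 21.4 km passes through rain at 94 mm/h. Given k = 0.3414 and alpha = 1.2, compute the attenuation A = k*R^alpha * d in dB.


gamma = 0.3414 * 94^1.2 = 79.619041 dB/km
A = 79.619041 * 21.4 = 1703.85 dB

1703.85 dB


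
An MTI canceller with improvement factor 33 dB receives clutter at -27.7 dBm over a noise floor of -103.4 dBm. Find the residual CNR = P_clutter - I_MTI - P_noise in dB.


CNR = -27.7 - 33 - (-103.4) = 42.7 dB

42.7 dB


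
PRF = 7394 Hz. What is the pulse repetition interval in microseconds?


PRI = 1/7394 = 0.0001352448 s = 135.2 us

135.2 us


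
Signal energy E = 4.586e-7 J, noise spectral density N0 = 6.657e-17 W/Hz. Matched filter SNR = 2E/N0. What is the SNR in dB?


SNR_lin = 2 * 4.586e-7 / 6.657e-17 = 1.378e10
SNR_dB = 10*log10(1.378e10) = 101.4 dB

101.4 dB


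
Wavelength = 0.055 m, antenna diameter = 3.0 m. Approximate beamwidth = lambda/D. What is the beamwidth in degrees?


BW_rad = 0.055 / 3.0 = 0.018333
BW_deg = 1.05 degrees

1.05 degrees


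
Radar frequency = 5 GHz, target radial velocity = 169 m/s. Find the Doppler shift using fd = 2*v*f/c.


fd = 2 * 169 * 5000000000.0 / 3e8 = 5633.3 Hz

5633.3 Hz


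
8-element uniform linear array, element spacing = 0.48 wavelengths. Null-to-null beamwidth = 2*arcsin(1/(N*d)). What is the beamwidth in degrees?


1/(N*d) = 1/(8*0.48) = 0.260417
BW = 2*arcsin(0.260417) = 30.2 degrees

30.2 degrees


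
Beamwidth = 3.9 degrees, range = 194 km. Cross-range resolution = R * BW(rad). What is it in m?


BW_rad = 0.068067841
CR = 194000 * 0.068067841 = 13205.2 m

13205.2 m


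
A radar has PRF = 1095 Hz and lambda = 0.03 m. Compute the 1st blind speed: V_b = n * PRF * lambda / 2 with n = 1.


V_blind = 1 * 1095 * 0.03 / 2 = 16.4 m/s

16.4 m/s


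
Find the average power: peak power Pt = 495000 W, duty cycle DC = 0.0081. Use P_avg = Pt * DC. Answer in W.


P_avg = 495000 * 0.0081 = 4009.5 W

4009.5 W


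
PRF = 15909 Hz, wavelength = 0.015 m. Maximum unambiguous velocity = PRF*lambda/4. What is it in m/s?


V_ua = 15909 * 0.015 / 4 = 59.7 m/s

59.7 m/s


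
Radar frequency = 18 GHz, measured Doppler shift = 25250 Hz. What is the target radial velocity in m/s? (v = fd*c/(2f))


v = 25250 * 3e8 / (2 * 18000000000.0) = 210.4 m/s

210.4 m/s


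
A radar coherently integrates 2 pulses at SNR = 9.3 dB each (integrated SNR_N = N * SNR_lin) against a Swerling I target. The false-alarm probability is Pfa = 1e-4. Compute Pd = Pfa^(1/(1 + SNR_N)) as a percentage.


SNR_lin = 10^(9.3/10) = 8.51138
SNR_N = 2 * 8.51138 = 17.02276
1/(1 + SNR_N) = 1/18.02276 = 0.0554854
Pd = (1e-4)^0.0554854 = 0.59987
Pd = 60.0%

60.0%


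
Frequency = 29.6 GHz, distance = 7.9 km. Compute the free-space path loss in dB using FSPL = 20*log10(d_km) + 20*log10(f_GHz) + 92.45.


20*log10(7.9) = 17.95
20*log10(29.6) = 29.43
FSPL = 139.8 dB

139.8 dB


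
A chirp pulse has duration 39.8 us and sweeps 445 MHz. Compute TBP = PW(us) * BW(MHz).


TBP = 39.8 * 445 = 17711.0

17711.0


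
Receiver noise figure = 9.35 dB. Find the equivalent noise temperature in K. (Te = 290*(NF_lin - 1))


NF_lin = 10^(9.35/10) = 8.609938
Te = 290 * (8.609938 - 1) = 2206.9 K

2206.9 K


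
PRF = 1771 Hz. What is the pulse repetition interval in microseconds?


PRI = 1/1771 = 0.0005646527 s = 564.7 us

564.7 us


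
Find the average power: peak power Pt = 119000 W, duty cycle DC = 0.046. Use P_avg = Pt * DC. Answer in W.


P_avg = 119000 * 0.046 = 5474.0 W

5474.0 W


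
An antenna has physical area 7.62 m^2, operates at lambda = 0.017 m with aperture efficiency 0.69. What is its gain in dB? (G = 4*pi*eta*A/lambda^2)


G_linear = 4*pi*0.69*7.62/0.017^2 = 228620.98
G_dB = 10*log10(228620.98) = 53.6 dB

53.6 dB


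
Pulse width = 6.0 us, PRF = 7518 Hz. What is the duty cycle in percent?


DC = 6.0e-6 * 7518 * 100 = 4.51%

4.51%


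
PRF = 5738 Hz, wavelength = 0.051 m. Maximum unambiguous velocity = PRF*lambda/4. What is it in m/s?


V_ua = 5738 * 0.051 / 4 = 73.2 m/s

73.2 m/s


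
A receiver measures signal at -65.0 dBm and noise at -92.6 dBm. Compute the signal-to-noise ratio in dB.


SNR = -65.0 - (-92.6) = 27.6 dB

27.6 dB


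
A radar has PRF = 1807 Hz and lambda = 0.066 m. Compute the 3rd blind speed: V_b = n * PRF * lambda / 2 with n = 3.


V_blind = 3 * 1807 * 0.066 / 2 = 178.9 m/s

178.9 m/s


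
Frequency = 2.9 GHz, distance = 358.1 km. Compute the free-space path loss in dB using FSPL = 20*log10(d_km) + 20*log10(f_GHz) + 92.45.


20*log10(358.1) = 51.08
20*log10(2.9) = 9.25
FSPL = 152.8 dB

152.8 dB


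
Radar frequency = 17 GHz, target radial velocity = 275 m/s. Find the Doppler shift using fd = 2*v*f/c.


fd = 2 * 275 * 17000000000.0 / 3e8 = 31166.7 Hz

31166.7 Hz


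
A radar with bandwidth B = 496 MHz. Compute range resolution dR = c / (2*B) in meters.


dR = 3e8 / (2 * 496000000.0) = 0.3 m

0.3 m


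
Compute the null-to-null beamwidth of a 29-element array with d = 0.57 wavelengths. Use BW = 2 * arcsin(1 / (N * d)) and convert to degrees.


1/(N*d) = 1/(29*0.57) = 0.060496
BW = 2*arcsin(0.060496) = 6.9 degrees

6.9 degrees


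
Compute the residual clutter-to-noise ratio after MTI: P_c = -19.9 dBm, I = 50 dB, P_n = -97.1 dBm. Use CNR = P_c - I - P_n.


CNR = -19.9 - 50 - (-97.1) = 27.2 dB

27.2 dB


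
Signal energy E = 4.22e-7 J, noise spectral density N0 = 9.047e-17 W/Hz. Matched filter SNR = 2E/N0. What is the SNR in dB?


SNR_lin = 2 * 4.22e-7 / 9.047e-17 = 9.329e9
SNR_dB = 10*log10(9.329e9) = 99.7 dB

99.7 dB


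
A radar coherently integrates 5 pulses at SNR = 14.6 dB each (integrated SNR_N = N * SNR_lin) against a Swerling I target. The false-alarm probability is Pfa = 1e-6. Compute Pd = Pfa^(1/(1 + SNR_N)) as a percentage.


SNR_lin = 10^(14.6/10) = 28.84032
SNR_N = 5 * 28.84032 = 144.2016
1/(1 + SNR_N) = 1/145.2016 = 0.006887
Pd = (1e-6)^0.006887 = 0.90924
Pd = 90.9%

90.9%


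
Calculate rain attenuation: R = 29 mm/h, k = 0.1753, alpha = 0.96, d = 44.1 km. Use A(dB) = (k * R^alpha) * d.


gamma = 0.1753 * 29^0.96 = 4.443079 dB/km
A = 4.443079 * 44.1 = 195.94 dB

195.94 dB


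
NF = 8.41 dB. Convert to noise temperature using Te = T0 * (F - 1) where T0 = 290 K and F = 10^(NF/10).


NF_lin = 10^(8.41/10) = 6.934258
Te = 290 * (6.934258 - 1) = 1720.9 K

1720.9 K


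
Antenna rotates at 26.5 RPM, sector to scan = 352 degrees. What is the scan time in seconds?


t = 352 / (26.5 * 360) * 60 = 2.21 s

2.21 s


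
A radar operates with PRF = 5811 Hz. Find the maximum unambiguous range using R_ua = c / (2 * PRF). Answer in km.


R_ua = 3e8 / (2 * 5811) = 25813.1 m = 25.8 km

25.8 km


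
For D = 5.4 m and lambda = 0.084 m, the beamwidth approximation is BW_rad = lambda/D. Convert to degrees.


BW_rad = 0.084 / 5.4 = 0.015556
BW_deg = 0.89 degrees

0.89 degrees


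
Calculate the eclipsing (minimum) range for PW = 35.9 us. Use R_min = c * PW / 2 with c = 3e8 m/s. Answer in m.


R_min = 3e8 * 35.9e-6 / 2 = 5385.0 m

5385.0 m


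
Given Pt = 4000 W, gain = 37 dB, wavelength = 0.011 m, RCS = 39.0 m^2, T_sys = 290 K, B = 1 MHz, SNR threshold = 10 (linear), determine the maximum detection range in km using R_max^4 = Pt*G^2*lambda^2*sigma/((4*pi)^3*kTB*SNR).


G_lin = 10^(37/10) = 5011.872336
R^4 = 4000 * 5011.872336^2 * 0.011^2 * 39.0 / ((4*pi)^3 * 1.38e-23 * 290 * 1000000.0 * 10)
R^4 = 5.9704e18 m^4
R_max = (5.9704e18)^(1/4) = 49431.2 m = 49.4 km

49.4 km


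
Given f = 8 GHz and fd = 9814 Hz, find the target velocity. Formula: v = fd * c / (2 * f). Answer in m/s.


v = 9814 * 3e8 / (2 * 8000000000.0) = 184.0 m/s

184.0 m/s


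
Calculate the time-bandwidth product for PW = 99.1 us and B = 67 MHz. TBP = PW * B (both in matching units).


TBP = 99.1 * 67 = 6639.7

6639.7


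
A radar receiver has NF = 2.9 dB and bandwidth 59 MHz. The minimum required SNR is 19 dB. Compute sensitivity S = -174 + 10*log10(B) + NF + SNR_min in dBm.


10*log10(59000000.0) = 77.71
S = -174 + 77.71 + 2.9 + 19 = -74.4 dBm

-74.4 dBm


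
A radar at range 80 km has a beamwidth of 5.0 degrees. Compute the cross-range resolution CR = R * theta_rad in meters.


BW_rad = 0.087266463
CR = 80000 * 0.087266463 = 6981.3 m

6981.3 m


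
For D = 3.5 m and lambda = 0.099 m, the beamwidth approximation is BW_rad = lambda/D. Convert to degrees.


BW_rad = 0.099 / 3.5 = 0.028286
BW_deg = 1.62 degrees

1.62 degrees


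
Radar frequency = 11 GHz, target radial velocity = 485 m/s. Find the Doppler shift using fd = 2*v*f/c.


fd = 2 * 485 * 11000000000.0 / 3e8 = 35566.7 Hz

35566.7 Hz


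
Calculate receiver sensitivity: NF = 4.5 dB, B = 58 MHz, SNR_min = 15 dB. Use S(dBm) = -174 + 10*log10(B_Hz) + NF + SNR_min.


10*log10(58000000.0) = 77.63
S = -174 + 77.63 + 4.5 + 15 = -76.9 dBm

-76.9 dBm


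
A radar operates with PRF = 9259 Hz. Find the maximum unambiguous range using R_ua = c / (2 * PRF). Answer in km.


R_ua = 3e8 / (2 * 9259) = 16200.5 m = 16.2 km

16.2 km


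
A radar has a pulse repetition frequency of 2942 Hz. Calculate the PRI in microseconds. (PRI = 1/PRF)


PRI = 1/2942 = 0.0003399048 s = 339.9 us

339.9 us


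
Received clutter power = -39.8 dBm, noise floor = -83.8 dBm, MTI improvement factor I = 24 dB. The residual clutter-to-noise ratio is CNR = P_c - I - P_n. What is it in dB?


CNR = -39.8 - 24 - (-83.8) = 20.0 dB

20.0 dB


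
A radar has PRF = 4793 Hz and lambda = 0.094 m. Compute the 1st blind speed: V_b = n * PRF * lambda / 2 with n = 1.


V_blind = 1 * 4793 * 0.094 / 2 = 225.3 m/s

225.3 m/s


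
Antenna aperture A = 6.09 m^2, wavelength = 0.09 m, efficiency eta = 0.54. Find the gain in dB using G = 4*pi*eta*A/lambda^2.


G_linear = 4*pi*0.54*6.09/0.09^2 = 5101.95
G_dB = 10*log10(5101.95) = 37.1 dB

37.1 dB


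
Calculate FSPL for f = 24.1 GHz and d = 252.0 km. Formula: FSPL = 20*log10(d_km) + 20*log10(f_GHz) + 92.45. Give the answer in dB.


20*log10(252.0) = 48.03
20*log10(24.1) = 27.64
FSPL = 168.1 dB

168.1 dB


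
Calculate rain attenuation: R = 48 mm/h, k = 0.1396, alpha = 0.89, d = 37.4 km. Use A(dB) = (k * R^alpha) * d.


gamma = 0.1396 * 48^0.89 = 4.377137 dB/km
A = 4.377137 * 37.4 = 163.7 dB

163.7 dB


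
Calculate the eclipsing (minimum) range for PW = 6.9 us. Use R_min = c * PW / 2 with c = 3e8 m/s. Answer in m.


R_min = 3e8 * 6.9e-6 / 2 = 1035.0 m

1035.0 m


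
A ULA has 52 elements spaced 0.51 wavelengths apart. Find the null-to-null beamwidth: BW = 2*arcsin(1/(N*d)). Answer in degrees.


1/(N*d) = 1/(52*0.51) = 0.037707
BW = 2*arcsin(0.037707) = 4.3 degrees

4.3 degrees


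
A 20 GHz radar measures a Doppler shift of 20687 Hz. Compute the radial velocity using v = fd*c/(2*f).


v = 20687 * 3e8 / (2 * 20000000000.0) = 155.2 m/s

155.2 m/s


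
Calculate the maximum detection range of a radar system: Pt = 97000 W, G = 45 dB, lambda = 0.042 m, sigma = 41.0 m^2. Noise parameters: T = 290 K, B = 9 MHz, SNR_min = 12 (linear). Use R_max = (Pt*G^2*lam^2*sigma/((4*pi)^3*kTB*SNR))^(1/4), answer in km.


G_lin = 10^(45/10) = 31622.776602
R^4 = 97000 * 31622.776602^2 * 0.042^2 * 41.0 / ((4*pi)^3 * 1.38e-23 * 290 * 9000000.0 * 12)
R^4 = 8.17944e21 m^4
R_max = (8.17944e21)^(1/4) = 300732.9 m = 300.7 km

300.7 km


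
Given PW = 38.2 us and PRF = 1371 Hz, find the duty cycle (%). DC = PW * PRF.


DC = 38.2e-6 * 1371 * 100 = 5.24%

5.24%


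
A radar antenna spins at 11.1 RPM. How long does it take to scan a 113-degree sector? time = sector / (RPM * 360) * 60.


t = 113 / (11.1 * 360) * 60 = 1.7 s

1.7 s


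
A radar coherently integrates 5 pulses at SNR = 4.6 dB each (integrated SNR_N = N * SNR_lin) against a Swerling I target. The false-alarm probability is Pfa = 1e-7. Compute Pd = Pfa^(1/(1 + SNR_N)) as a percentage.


SNR_lin = 10^(4.6/10) = 2.88403
SNR_N = 5 * 2.88403 = 14.42015
1/(1 + SNR_N) = 1/15.42015 = 0.0648502
Pd = (1e-7)^0.0648502 = 0.3516
Pd = 35.2%

35.2%


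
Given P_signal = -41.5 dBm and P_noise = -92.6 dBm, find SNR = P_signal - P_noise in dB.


SNR = -41.5 - (-92.6) = 51.1 dB

51.1 dB


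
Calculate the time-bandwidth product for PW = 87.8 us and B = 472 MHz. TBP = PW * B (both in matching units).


TBP = 87.8 * 472 = 41441.6

41441.6


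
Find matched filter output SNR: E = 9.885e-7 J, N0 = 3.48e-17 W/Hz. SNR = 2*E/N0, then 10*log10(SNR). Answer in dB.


SNR_lin = 2 * 9.885e-7 / 3.48e-17 = 5.681e10
SNR_dB = 10*log10(5.681e10) = 107.5 dB

107.5 dB


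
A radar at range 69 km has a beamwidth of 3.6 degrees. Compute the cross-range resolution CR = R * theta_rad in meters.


BW_rad = 0.062831853
CR = 69000 * 0.062831853 = 4335.4 m

4335.4 m


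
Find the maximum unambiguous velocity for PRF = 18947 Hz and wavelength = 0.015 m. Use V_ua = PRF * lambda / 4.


V_ua = 18947 * 0.015 / 4 = 71.1 m/s

71.1 m/s


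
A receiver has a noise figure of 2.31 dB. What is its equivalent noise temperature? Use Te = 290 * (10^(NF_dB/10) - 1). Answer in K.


NF_lin = 10^(2.31/10) = 1.702159
Te = 290 * (1.702159 - 1) = 203.6 K

203.6 K


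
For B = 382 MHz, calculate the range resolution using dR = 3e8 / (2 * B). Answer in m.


dR = 3e8 / (2 * 382000000.0) = 0.39 m

0.39 m


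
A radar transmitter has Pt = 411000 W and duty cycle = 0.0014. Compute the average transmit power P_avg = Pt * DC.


P_avg = 411000 * 0.0014 = 575.4 W

575.4 W


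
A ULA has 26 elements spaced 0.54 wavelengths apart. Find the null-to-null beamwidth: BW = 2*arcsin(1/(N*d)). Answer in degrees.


1/(N*d) = 1/(26*0.54) = 0.071225
BW = 2*arcsin(0.071225) = 8.2 degrees

8.2 degrees


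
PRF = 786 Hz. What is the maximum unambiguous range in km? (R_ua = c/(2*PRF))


R_ua = 3e8 / (2 * 786) = 190839.7 m = 190.8 km

190.8 km


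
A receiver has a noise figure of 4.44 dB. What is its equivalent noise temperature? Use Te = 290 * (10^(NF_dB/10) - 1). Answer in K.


NF_lin = 10^(4.44/10) = 2.779713
Te = 290 * (2.779713 - 1) = 516.1 K

516.1 K


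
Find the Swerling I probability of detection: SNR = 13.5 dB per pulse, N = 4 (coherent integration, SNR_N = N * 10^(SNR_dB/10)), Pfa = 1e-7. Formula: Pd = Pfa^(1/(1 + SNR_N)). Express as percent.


SNR_lin = 10^(13.5/10) = 22.38721
SNR_N = 4 * 22.38721 = 89.54884
1/(1 + SNR_N) = 1/90.54884 = 0.0110438
Pd = (1e-7)^0.0110438 = 0.83694
Pd = 83.7%

83.7%


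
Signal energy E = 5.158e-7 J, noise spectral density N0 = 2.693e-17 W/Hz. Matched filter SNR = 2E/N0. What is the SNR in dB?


SNR_lin = 2 * 5.158e-7 / 2.693e-17 = 3.831e10
SNR_dB = 10*log10(3.831e10) = 105.8 dB

105.8 dB


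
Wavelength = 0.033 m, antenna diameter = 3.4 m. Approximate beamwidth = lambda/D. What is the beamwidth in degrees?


BW_rad = 0.033 / 3.4 = 0.009706
BW_deg = 0.56 degrees

0.56 degrees


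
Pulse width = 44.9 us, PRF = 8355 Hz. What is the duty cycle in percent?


DC = 44.9e-6 * 8355 * 100 = 37.51%

37.51%


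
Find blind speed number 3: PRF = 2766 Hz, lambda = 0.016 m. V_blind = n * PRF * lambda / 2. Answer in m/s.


V_blind = 3 * 2766 * 0.016 / 2 = 66.4 m/s

66.4 m/s


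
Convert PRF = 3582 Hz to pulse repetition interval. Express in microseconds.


PRI = 1/3582 = 0.0002791736 s = 279.2 us

279.2 us


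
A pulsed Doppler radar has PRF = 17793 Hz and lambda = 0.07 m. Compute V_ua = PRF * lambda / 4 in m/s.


V_ua = 17793 * 0.07 / 4 = 311.4 m/s

311.4 m/s


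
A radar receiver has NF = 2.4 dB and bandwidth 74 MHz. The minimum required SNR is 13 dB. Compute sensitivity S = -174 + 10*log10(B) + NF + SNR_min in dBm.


10*log10(74000000.0) = 78.69
S = -174 + 78.69 + 2.4 + 13 = -79.9 dBm

-79.9 dBm


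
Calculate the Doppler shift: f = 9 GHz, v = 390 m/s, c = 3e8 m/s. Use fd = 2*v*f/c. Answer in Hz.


fd = 2 * 390 * 9000000000.0 / 3e8 = 23400.0 Hz

23400.0 Hz


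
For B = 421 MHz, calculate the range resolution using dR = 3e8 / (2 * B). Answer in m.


dR = 3e8 / (2 * 421000000.0) = 0.36 m

0.36 m


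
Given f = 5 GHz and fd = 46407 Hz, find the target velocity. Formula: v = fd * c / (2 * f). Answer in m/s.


v = 46407 * 3e8 / (2 * 5000000000.0) = 1392.2 m/s

1392.2 m/s


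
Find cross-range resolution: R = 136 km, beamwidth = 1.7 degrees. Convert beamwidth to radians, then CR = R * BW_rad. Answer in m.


BW_rad = 0.029670597
CR = 136000 * 0.029670597 = 4035.2 m

4035.2 m


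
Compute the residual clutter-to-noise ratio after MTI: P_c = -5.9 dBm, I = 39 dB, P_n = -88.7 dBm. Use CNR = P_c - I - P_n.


CNR = -5.9 - 39 - (-88.7) = 43.8 dB

43.8 dB


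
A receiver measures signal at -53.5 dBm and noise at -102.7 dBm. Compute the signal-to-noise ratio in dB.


SNR = -53.5 - (-102.7) = 49.2 dB

49.2 dB


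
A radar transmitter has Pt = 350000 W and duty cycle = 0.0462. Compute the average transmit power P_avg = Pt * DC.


P_avg = 350000 * 0.0462 = 16170.0 W

16170.0 W


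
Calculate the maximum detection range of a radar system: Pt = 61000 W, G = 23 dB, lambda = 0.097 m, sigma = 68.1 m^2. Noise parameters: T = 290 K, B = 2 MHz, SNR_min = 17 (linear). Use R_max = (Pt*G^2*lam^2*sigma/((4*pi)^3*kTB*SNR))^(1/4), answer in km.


G_lin = 10^(23/10) = 199.526231
R^4 = 61000 * 199.526231^2 * 0.097^2 * 68.1 / ((4*pi)^3 * 1.38e-23 * 290 * 2000000.0 * 17)
R^4 = 5.76282e18 m^4
R_max = (5.76282e18)^(1/4) = 48995.8 m = 49.0 km

49.0 km


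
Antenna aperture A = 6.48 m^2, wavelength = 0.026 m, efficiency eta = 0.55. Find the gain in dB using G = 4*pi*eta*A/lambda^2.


G_linear = 4*pi*0.55*6.48/0.026^2 = 66252.29
G_dB = 10*log10(66252.29) = 48.2 dB

48.2 dB


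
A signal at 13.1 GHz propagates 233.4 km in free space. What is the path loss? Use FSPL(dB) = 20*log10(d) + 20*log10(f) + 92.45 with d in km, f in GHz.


20*log10(233.4) = 47.36
20*log10(13.1) = 22.35
FSPL = 162.2 dB

162.2 dB


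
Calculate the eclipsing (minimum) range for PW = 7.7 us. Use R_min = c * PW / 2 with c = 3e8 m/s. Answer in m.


R_min = 3e8 * 7.7e-6 / 2 = 1155.0 m

1155.0 m


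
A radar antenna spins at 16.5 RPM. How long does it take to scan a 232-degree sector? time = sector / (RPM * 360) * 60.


t = 232 / (16.5 * 360) * 60 = 2.34 s

2.34 s


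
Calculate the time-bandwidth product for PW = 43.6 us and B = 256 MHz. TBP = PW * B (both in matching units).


TBP = 43.6 * 256 = 11161.6

11161.6


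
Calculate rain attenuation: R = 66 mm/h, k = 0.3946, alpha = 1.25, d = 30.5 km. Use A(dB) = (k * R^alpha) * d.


gamma = 0.3946 * 66^1.25 = 74.231289 dB/km
A = 74.231289 * 30.5 = 2264.05 dB

2264.05 dB


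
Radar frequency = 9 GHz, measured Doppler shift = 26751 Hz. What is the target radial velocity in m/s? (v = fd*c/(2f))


v = 26751 * 3e8 / (2 * 9000000000.0) = 445.9 m/s

445.9 m/s


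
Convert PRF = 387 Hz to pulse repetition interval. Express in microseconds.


PRI = 1/387 = 0.0025839793 s = 2584.0 us

2584.0 us


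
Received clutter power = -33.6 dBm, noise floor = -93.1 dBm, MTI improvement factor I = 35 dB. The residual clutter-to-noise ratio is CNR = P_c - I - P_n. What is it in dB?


CNR = -33.6 - 35 - (-93.1) = 24.5 dB

24.5 dB


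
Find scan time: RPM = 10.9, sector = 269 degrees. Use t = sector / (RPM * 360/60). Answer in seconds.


t = 269 / (10.9 * 360) * 60 = 4.11 s

4.11 s


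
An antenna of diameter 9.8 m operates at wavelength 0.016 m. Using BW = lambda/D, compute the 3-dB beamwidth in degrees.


BW_rad = 0.016 / 9.8 = 0.001633
BW_deg = 0.09 degrees

0.09 degrees


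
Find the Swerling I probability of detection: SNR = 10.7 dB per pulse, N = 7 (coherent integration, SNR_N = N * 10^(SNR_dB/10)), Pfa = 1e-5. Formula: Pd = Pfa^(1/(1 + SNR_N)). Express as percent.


SNR_lin = 10^(10.7/10) = 11.74898
SNR_N = 7 * 11.74898 = 82.24286
1/(1 + SNR_N) = 1/83.24286 = 0.012013
Pd = (1e-5)^0.012013 = 0.87083
Pd = 87.1%

87.1%


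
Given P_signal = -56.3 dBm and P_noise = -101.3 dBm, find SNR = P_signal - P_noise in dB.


SNR = -56.3 - (-101.3) = 45.0 dB

45.0 dB


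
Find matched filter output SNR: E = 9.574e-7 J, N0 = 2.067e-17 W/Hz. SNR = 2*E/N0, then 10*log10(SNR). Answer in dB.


SNR_lin = 2 * 9.574e-7 / 2.067e-17 = 9.264e10
SNR_dB = 10*log10(9.264e10) = 109.7 dB

109.7 dB


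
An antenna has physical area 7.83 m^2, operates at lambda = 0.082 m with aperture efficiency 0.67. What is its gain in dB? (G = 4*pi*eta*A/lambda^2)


G_linear = 4*pi*0.67*7.83/0.082^2 = 9804.35
G_dB = 10*log10(9804.35) = 39.9 dB

39.9 dB


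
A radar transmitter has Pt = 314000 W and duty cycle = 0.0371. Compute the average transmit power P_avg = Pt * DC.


P_avg = 314000 * 0.0371 = 11649.4 W

11649.4 W


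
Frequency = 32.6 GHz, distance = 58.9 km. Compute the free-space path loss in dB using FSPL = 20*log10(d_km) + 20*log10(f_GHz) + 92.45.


20*log10(58.9) = 35.4
20*log10(32.6) = 30.26
FSPL = 158.1 dB

158.1 dB


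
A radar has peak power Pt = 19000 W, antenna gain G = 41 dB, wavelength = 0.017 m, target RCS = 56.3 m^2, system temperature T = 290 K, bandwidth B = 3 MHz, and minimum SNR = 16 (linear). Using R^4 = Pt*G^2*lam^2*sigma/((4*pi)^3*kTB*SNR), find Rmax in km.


G_lin = 10^(41/10) = 12589.254118
R^4 = 19000 * 12589.254118^2 * 0.017^2 * 56.3 / ((4*pi)^3 * 1.38e-23 * 290 * 3000000.0 * 16)
R^4 = 1.28532e20 m^4
R_max = (1.28532e20)^(1/4) = 106476.3 m = 106.5 km

106.5 km


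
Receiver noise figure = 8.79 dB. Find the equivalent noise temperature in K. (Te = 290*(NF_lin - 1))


NF_lin = 10^(8.79/10) = 7.568329
Te = 290 * (7.568329 - 1) = 1904.8 K

1904.8 K


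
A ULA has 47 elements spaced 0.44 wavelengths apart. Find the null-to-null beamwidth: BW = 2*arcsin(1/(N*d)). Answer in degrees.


1/(N*d) = 1/(47*0.44) = 0.048356
BW = 2*arcsin(0.048356) = 5.5 degrees

5.5 degrees


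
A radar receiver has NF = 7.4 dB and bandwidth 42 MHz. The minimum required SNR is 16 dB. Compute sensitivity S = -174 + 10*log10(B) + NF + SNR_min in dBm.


10*log10(42000000.0) = 76.23
S = -174 + 76.23 + 7.4 + 16 = -74.4 dBm

-74.4 dBm


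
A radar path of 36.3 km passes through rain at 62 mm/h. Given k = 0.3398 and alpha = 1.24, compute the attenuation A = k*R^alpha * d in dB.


gamma = 0.3398 * 62^1.24 = 56.726902 dB/km
A = 56.726902 * 36.3 = 2059.19 dB

2059.19 dB


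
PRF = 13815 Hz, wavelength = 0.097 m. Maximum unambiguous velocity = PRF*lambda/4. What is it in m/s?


V_ua = 13815 * 0.097 / 4 = 335.0 m/s

335.0 m/s


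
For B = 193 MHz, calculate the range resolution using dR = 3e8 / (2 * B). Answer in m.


dR = 3e8 / (2 * 193000000.0) = 0.78 m

0.78 m


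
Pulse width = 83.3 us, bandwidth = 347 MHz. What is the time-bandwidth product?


TBP = 83.3 * 347 = 28905.1

28905.1


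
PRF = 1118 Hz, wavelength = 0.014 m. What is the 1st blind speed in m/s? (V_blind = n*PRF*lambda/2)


V_blind = 1 * 1118 * 0.014 / 2 = 7.8 m/s

7.8 m/s


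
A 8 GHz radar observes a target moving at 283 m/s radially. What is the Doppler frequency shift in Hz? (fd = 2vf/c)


fd = 2 * 283 * 8000000000.0 / 3e8 = 15093.3 Hz

15093.3 Hz


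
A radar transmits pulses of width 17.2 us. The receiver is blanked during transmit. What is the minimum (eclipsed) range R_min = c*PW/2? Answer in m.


R_min = 3e8 * 17.2e-6 / 2 = 2580.0 m

2580.0 m


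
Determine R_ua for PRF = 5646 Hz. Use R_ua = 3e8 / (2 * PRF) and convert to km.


R_ua = 3e8 / (2 * 5646) = 26567.5 m = 26.6 km

26.6 km


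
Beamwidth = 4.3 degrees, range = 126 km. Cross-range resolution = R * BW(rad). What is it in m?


BW_rad = 0.075049158
CR = 126000 * 0.075049158 = 9456.2 m

9456.2 m


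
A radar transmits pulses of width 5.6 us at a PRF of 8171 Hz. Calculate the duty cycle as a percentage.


DC = 5.6e-6 * 8171 * 100 = 4.58%

4.58%


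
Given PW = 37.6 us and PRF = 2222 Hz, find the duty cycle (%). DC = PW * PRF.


DC = 37.6e-6 * 2222 * 100 = 8.35%

8.35%


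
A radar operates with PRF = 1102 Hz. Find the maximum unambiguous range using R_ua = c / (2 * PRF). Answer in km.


R_ua = 3e8 / (2 * 1102) = 136116.2 m = 136.1 km

136.1 km


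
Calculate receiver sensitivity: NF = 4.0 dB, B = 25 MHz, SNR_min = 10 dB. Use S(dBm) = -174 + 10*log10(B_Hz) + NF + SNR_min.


10*log10(25000000.0) = 73.98
S = -174 + 73.98 + 4.0 + 10 = -86.0 dBm

-86.0 dBm


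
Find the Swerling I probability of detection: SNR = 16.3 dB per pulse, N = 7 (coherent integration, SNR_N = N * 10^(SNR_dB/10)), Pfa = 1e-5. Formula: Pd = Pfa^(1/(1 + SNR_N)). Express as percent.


SNR_lin = 10^(16.3/10) = 42.65795
SNR_N = 7 * 42.65795 = 298.60565
1/(1 + SNR_N) = 1/299.60565 = 0.0033377
Pd = (1e-5)^0.0033377 = 0.9623
Pd = 96.2%

96.2%


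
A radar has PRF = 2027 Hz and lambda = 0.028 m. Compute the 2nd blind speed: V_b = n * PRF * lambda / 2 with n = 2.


V_blind = 2 * 2027 * 0.028 / 2 = 56.8 m/s

56.8 m/s


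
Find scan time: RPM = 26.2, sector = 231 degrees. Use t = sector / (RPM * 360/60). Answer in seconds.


t = 231 / (26.2 * 360) * 60 = 1.47 s

1.47 s


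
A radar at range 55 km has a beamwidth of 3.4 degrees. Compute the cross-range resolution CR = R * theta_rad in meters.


BW_rad = 0.059341195
CR = 55000 * 0.059341195 = 3263.8 m

3263.8 m


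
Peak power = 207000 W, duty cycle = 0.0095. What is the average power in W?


P_avg = 207000 * 0.0095 = 1966.5 W

1966.5 W


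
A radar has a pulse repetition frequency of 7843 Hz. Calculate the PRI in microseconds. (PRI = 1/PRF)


PRI = 1/7843 = 0.0001275022 s = 127.5 us

127.5 us


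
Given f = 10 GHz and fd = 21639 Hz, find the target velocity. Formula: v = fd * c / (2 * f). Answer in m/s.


v = 21639 * 3e8 / (2 * 10000000000.0) = 324.6 m/s

324.6 m/s


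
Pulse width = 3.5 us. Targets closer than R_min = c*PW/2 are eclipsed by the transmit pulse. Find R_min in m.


R_min = 3e8 * 3.5e-6 / 2 = 525.0 m

525.0 m


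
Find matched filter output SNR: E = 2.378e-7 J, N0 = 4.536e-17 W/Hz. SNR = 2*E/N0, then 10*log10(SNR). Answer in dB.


SNR_lin = 2 * 2.378e-7 / 4.536e-17 = 1.049e10
SNR_dB = 10*log10(1.049e10) = 100.2 dB

100.2 dB


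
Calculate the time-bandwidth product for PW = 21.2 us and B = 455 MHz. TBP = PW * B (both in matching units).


TBP = 21.2 * 455 = 9646.0

9646.0


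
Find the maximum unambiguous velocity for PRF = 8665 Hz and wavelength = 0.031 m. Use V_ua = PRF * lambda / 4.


V_ua = 8665 * 0.031 / 4 = 67.2 m/s

67.2 m/s


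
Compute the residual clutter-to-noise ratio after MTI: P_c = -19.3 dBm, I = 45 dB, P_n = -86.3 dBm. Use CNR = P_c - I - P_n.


CNR = -19.3 - 45 - (-86.3) = 22.0 dB

22.0 dB


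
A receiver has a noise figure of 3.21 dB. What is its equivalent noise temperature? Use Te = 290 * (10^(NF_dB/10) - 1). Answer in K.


NF_lin = 10^(3.21/10) = 2.094112
Te = 290 * (2.094112 - 1) = 317.3 K

317.3 K


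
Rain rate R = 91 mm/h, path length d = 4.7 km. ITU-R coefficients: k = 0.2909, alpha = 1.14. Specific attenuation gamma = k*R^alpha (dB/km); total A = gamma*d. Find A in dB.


gamma = 0.2909 * 91^1.14 = 49.779543 dB/km
A = 49.779543 * 4.7 = 233.96 dB

233.96 dB


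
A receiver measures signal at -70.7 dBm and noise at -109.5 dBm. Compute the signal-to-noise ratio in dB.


SNR = -70.7 - (-109.5) = 38.8 dB

38.8 dB


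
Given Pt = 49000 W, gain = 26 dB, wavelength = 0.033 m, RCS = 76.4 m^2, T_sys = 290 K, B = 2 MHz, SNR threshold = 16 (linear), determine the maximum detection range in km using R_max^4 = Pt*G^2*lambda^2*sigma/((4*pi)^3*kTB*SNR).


G_lin = 10^(26/10) = 398.107171
R^4 = 49000 * 398.107171^2 * 0.033^2 * 76.4 / ((4*pi)^3 * 1.38e-23 * 290 * 2000000.0 * 16)
R^4 = 2.5425e18 m^4
R_max = (2.5425e18)^(1/4) = 39931.5 m = 39.9 km

39.9 km


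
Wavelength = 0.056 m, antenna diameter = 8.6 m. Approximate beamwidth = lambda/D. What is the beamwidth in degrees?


BW_rad = 0.056 / 8.6 = 0.006512
BW_deg = 0.37 degrees

0.37 degrees
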